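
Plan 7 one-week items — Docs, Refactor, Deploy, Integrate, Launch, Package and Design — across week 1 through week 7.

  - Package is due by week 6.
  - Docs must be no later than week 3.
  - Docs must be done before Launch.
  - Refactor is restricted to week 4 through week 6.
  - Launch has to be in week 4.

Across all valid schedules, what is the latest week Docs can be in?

week 3

Docs's own window allows nothing later than week 3.
Docs at week 3 is achievable: Deploy=week 1; Launch=week 4; Integrate=week 1; Package=week 1; Docs=week 3; Design=week 1; Refactor=week 4.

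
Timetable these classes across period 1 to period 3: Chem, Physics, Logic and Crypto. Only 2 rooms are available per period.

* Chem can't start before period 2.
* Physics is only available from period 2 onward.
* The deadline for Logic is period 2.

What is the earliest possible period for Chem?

period 2

Chem is available from period 2.
Chem at period 2 is achievable: Chem=period 2, Crypto=period 1, Logic=period 1, Physics=period 2.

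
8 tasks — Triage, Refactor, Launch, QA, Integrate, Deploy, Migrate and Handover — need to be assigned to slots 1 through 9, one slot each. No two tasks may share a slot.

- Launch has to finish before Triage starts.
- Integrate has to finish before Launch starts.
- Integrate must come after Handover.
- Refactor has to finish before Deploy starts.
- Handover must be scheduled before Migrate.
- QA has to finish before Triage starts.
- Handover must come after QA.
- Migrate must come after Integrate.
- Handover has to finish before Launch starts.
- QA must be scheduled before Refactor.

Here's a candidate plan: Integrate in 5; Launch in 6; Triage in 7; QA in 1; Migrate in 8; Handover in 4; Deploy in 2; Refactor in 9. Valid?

Integrate must come after Handover — holds.
Handover must be scheduled before Migrate — holds.
QA has to finish before Triage starts — holds.
Launch has to finish before Triage starts — holds.
Handover has to finish before Launch starts — holds.
Refactor has to finish before Deploy starts — violated.
Handover must come after QA — holds.
Integrate has to finish before Launch starts — holds.
QA must be scheduled before Refactor — holds.
No two tasks may share a slot — holds.
Migrate must come after Integrate — holds.

No. Refactor has to finish before Deploy starts is not satisfied.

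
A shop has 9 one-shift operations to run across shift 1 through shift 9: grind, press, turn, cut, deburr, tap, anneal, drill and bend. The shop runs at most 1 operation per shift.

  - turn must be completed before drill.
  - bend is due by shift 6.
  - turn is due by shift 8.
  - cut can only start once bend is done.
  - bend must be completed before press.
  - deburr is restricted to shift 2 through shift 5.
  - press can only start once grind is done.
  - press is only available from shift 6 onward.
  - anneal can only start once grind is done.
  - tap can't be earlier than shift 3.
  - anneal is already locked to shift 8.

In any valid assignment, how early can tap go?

Tap is available from shift 3.
tap at shift 3 is achievable: drill in shift 9; turn in shift 4; grind in shift 5; cut in shift 7; press in shift 6; bend in shift 1; tap in shift 3; deburr in shift 2; anneal in shift 8.

shift 3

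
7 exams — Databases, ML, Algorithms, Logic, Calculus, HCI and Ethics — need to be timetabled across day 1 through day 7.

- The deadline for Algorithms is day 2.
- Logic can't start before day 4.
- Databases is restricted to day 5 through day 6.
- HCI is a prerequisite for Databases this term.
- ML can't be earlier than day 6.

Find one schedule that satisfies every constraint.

Databases -> day 5; ML -> day 6; Logic -> day 4; Calculus -> day 1; HCI -> day 1; Ethics -> day 1; Algorithms -> day 1

Checking: HCI(day 1) before Databases(day 5); Databases=day 5 in [day 5,day 6]; Algorithms=day 1 in [day 1,day 2]; Logic=day 4 in [day 4,day 7]; ML=day 6 in [day 6,day 7].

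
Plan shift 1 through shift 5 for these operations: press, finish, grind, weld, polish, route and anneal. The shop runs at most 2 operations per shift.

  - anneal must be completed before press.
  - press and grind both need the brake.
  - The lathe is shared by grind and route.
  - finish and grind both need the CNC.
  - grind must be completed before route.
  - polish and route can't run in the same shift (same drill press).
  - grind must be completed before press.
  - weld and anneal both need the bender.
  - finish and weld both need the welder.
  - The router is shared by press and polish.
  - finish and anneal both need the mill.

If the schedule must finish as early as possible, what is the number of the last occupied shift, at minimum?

4

The precedence chain requires at least 2 distinct shifts.
With at most 2 per shift and 7 operations, at least 4 shifts are needed.
4 works (last occupied shift: shift 4): for example weld -> shift 4, finish -> shift 3, route -> shift 2, grind -> shift 1, anneal -> shift 1, press -> shift 2, polish -> shift 3.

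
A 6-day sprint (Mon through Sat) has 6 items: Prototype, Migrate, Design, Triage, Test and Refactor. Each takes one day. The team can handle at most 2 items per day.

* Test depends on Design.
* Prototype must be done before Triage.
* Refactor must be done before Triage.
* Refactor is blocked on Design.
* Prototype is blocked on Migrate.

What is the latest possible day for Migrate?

Downstream work caps Migrate at Thu.
Migrate at Thu is achievable: Design=Mon; Refactor=Tue; Prototype=Fri; Triage=Sat; Migrate=Thu; Test=Tue.

Thu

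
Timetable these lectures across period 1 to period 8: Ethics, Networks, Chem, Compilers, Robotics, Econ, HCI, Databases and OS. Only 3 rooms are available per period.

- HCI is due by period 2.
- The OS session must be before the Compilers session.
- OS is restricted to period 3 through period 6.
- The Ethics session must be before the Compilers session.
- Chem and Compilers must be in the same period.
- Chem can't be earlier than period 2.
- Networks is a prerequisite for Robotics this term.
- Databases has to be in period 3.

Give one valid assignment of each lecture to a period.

Databases=period 3; Ethics=period 1; Compilers=period 4; HCI=period 1; Econ=period 2; Robotics=period 2; Chem=period 4; OS=period 3; Networks=period 1

Checking: Networks(period 1) before Robotics(period 2); OS(period 3) before Compilers(period 4); Ethics(period 1) before Compilers(period 4); Chem = Compilers = period 4; HCI=period 1 in [period 1,period 2]; OS=period 3 in [period 3,period 6]; Chem=period 4 in [period 2,period 8]; Databases=period 3 in [period 3,period 3]; max 3 per period (cap 3).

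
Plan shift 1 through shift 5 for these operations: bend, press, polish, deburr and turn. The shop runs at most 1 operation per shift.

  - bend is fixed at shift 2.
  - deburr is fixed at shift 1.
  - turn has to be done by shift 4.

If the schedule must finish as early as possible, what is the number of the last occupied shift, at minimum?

shift 5

With at most 1 per shift and 5 operations, at least 5 shifts are needed.
bend can't be placed before shift 2, so the schedule must run through at least shift 2.
5 works (last occupied shift: shift 5): for example polish -> shift 5, turn -> shift 3, press -> shift 4, bend -> shift 2, deburr -> shift 1.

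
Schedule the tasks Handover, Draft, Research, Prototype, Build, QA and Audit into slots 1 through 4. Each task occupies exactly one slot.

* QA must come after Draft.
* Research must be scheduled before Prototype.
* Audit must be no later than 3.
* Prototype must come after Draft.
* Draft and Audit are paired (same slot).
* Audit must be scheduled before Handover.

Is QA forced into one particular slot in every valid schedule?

No

QA can be 2 (e.g. Handover=2, Draft=1, QA=2, Build=1, Prototype=2, Research=1, Audit=1) or 3 (e.g. QA in 3, Handover in 2, Draft in 1, Build in 1, Research in 1, Prototype in 2, Audit in 1).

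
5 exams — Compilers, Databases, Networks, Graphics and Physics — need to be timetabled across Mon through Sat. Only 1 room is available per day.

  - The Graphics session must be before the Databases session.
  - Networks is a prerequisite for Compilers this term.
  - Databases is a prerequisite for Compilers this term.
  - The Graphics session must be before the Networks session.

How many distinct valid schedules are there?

60

Splitting on Compilers: it can be Thu (4), Fri (16), Sat (40). Listing each branch's schedules as (Databases, Networks, Graphics, Physics):
Compilers=Thu: (Tue,Wed,Mon,Fri) (Tue,Wed,Mon,Sat) (Wed,Tue,Mon,Fri) (Wed,Tue,Mon,Sat) — 4.
Compilers=Fri: (Tue,Wed,Mon,Thu) (Tue,Wed,Mon,Sat) (Tue,Thu,Mon,Wed) (Tue,Thu,Mon,Sat) (Wed,Tue,Mon,Thu) (Wed,Tue,Mon,Sat) (Wed,Thu,Mon,Tue) (Wed,Thu,Mon,Sat) (Wed,Thu,Tue,Mon) (Wed,Thu,Tue,Sat) (Thu,Tue,Mon,Wed) (Thu,Tue,Mon,Sat) (Thu,Wed,Mon,Tue) (Thu,Wed,Mon,Sat) (Thu,Wed,Tue,Mon) (Thu,Wed,Tue,Sat) — 16.
Compilers=Sat: (Tue,Wed,Mon,Thu) (Tue,Wed,Mon,Fri) (Tue,Thu,Mon,Wed) (Tue,Thu,Mon,Fri) (Tue,Fri,Mon,Wed) (Tue,Fri,Mon,Thu) (Wed,Tue,Mon,Thu) (Wed,Tue,Mon,Fri) (Wed,Thu,Mon,Tue) (Wed,Thu,Mon,Fri) (Wed,Thu,Tue,Mon) (Wed,Thu,Tue,Fri) (Wed,Fri,Mon,Tue) (Wed,Fri,Mon,Thu) (Wed,Fri,Tue,Mon) (Wed,Fri,Tue,Thu) (Thu,Tue,Mon,Wed) (Thu,Tue,Mon,Fri) (Thu,Wed,Mon,Tue) (Thu,Wed,Mon,Fri) (Thu,Wed,Tue,Mon) (Thu,Wed,Tue,Fri) (Thu,Fri,Mon,Tue) (Thu,Fri,Mon,Wed) (Thu,Fri,Tue,Mon) (Thu,Fri,Tue,Wed) (Thu,Fri,Wed,Mon) (Thu,Fri,Wed,Tue) (Fri,Tue,Mon,Wed) (Fri,Tue,Mon,Thu) (Fri,Wed,Mon,Tue) (Fri,Wed,Mon,Thu) (Fri,Wed,Tue,Mon) (Fri,Wed,Tue,Thu) (Fri,Thu,Mon,Tue) (Fri,Thu,Mon,Wed) (Fri,Thu,Tue,Mon) (Fri,Thu,Tue,Wed) (Fri,Thu,Wed,Mon) (Fri,Thu,Wed,Tue) — 40.
Summing: 4 + 16 + 40 = 60.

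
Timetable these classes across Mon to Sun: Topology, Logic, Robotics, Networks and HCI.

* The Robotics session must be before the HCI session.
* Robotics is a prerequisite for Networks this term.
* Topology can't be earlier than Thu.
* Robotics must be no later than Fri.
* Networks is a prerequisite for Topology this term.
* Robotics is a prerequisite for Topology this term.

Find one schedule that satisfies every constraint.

Networks -> Tue, HCI -> Tue, Robotics -> Mon, Topology -> Thu, Logic -> Mon

Checking: Robotics(Mon) before HCI(Tue); Networks(Tue) before Topology(Thu); Robotics(Mon) before Networks(Tue); Robotics(Mon) before Topology(Thu); Topology=Thu in [Thu,Sun]; Robotics=Mon in [Mon,Fri].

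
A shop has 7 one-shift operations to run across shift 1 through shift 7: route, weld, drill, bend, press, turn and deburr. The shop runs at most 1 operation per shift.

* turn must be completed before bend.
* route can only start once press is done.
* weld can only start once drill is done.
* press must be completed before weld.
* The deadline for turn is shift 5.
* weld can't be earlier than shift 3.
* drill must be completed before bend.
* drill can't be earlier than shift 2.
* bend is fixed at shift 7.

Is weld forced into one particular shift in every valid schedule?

No

weld can be shift 3 (e.g. turn in shift 4; route in shift 5; press in shift 1; drill in shift 2; weld in shift 3; bend in shift 7; deburr in shift 6) or shift 4 (e.g. turn=shift 1, drill=shift 2, route=shift 5, bend=shift 7, deburr=shift 6, press=shift 3, weld=shift 4).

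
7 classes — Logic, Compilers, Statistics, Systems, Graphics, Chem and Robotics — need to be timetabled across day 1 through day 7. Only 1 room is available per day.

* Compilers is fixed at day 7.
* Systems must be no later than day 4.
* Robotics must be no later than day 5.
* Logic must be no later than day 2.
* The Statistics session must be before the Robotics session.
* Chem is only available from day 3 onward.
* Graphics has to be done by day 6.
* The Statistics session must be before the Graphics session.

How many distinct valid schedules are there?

Splitting on Logic: it can be day 1 (13), day 2 (13). Listing each branch's schedules as (Compilers, Statistics, Systems, Graphics, Chem, Robotics) by day number:
Logic=day 1: (7,2,3,4,6,5) (7,2,3,5,6,4) (7,2,3,6,4,5) (7,2,3,6,5,4) (7,2,4,3,6,5) (7,2,4,5,6,3) (7,2,4,6,3,5) (7,2,4,6,5,3) (7,3,2,4,6,5) (7,3,2,5,6,4) (7,3,2,6,4,5) (7,3,2,6,5,4) (7,4,2,6,3,5) — 13.
Logic=day 2: (7,1,3,4,6,5) (7,1,3,5,6,4) (7,1,3,6,4,5) (7,1,3,6,5,4) (7,1,4,3,6,5) (7,1,4,5,6,3) (7,1,4,6,3,5) (7,1,4,6,5,3) (7,3,1,4,6,5) (7,3,1,5,6,4) (7,3,1,6,4,5) (7,3,1,6,5,4) (7,4,1,6,3,5) — 13.
Summing: 13 + 13 = 26.

26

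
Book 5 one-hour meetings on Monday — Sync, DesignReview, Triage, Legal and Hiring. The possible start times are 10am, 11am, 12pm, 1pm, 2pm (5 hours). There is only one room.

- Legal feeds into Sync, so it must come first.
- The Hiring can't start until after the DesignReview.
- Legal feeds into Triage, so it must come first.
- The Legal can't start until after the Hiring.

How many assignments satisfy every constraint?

Enumerating: Hiring -> 11am; Triage -> 2pm; DesignReview -> 10am; Legal -> 12pm; Sync -> 1pm | Legal=12pm, Hiring=11am, Triage=1pm, DesignReview=10am, Sync=2pm.

2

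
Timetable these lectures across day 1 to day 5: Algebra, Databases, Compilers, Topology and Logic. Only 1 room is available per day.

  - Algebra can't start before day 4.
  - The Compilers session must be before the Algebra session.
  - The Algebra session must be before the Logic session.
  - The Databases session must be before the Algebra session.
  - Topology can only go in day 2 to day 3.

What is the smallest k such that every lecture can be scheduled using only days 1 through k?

5 days

The precedence chain requires at least 3 distinct days.
With at most 1 per day and 5 lectures, at least 5 days are needed.
Propagating the time windows through the other constraints, Logic can't land before day 5, so the schedule must run through at least day 5.
5 works (last occupied day: day 5): for example Logic in day 5, Topology in day 2, Databases in day 1, Algebra in day 4, Compilers in day 3.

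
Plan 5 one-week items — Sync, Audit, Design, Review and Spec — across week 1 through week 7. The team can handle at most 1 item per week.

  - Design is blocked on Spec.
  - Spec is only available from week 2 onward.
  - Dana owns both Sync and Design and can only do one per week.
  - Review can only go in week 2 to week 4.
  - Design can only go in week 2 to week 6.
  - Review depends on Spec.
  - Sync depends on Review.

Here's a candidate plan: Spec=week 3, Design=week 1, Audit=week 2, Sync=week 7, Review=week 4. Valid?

Design is blocked on Spec — violated.
Spec is only available from week 2 onward — holds.
Design can only go in week 2 to week 6 — violated.
Review can only go in week 2 to week 4 — holds.
Review depends on Spec — holds.
Sync depends on Review — holds.
Dana owns both Sync and Design and can only do one per week — holds.
The team can handle at most 1 item per week — holds.

No. Design can only go in week 2 to week 6 is not satisfied.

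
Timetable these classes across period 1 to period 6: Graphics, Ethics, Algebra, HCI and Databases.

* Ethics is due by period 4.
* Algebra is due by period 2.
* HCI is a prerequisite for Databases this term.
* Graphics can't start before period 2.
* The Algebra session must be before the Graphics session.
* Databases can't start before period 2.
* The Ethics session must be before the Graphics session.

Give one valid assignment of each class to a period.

Ethics in period 1, Databases in period 2, Graphics in period 2, Algebra in period 1, HCI in period 1

Checking: HCI(period 1) before Databases(period 2); Algebra(period 1) before Graphics(period 2); Ethics(period 1) before Graphics(period 2); Ethics=period 1 in [period 1,period 4]; Databases=period 2 in [period 2,period 6]; Graphics=period 2 in [period 2,period 6]; Algebra=period 1 in [period 1,period 2].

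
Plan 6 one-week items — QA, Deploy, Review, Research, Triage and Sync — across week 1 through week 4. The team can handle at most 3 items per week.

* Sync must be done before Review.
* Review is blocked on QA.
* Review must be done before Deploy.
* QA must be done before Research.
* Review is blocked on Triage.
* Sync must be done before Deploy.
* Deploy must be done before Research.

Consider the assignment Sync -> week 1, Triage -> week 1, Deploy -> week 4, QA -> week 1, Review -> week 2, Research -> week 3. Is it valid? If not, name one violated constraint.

No — it violates: Deploy must be done before Research

Review is blocked on Triage — holds.
QA must be done before Research — holds.
Sync must be done before Review — holds.
Review is blocked on QA — holds.
Deploy must be done before Research — violated.
Review must be done before Deploy — holds.
Sync must be done before Deploy — holds.
The team can handle at most 3 items per week — holds.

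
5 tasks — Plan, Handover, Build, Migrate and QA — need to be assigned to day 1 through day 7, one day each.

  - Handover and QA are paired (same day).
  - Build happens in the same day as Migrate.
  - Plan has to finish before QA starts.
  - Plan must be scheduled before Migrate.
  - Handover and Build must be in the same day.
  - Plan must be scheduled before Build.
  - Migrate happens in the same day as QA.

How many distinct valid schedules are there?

21

Splitting on Plan: it can be day 1 (6), day 2 (5), day 3 (4), day 4 (3), day 5 (2), day 6 (1). Listing each branch's schedules as (Handover, Build, Migrate, QA) by day number:
Plan=day 1: (2,2,2,2) (3,3,3,3) (4,4,4,4) (5,5,5,5) (6,6,6,6) (7,7,7,7) — 6.
Plan=day 2: (3,3,3,3) (4,4,4,4) (5,5,5,5) (6,6,6,6) (7,7,7,7) — 5.
Plan=day 3: (4,4,4,4) (5,5,5,5) (6,6,6,6) (7,7,7,7) — 4.
Plan=day 4: (5,5,5,5) (6,6,6,6) (7,7,7,7) — 3.
Plan=day 5: (6,6,6,6) (7,7,7,7) — 2.
Plan=day 6: (7,7,7,7) — 1.
Summing: 6 + 5 + 4 + 3 + 2 + 1 = 21.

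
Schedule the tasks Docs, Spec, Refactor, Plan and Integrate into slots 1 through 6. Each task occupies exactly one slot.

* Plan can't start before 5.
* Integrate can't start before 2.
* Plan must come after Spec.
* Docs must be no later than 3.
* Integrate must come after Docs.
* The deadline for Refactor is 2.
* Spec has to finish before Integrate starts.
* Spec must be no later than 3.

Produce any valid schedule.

Plan -> 5; Docs -> 1; Integrate -> 2; Refactor -> 1; Spec -> 1

Checking: Spec(1) before Plan(5); Docs(1) before Integrate(2); Spec(1) before Integrate(2); Refactor=1 in [1,2]; Spec=1 in [1,3]; Plan=5 in [5,6]; Docs=1 in [1,3]; Integrate=2 in [2,6].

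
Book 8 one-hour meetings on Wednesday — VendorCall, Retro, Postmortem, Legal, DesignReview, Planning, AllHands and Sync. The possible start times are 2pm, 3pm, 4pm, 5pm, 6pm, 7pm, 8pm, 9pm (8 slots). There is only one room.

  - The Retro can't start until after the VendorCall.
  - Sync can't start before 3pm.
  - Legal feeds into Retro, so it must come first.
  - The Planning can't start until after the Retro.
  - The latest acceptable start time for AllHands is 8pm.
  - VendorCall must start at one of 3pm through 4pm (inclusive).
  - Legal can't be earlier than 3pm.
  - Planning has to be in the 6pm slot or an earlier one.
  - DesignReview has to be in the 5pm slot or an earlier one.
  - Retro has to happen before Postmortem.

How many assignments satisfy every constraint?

8

Splitting on VendorCall: it can be 3pm (4), 4pm (4). Listing each branch's schedules as (Retro, Postmortem, Legal, DesignReview, Planning, AllHands, Sync):
VendorCall=3pm: (5pm,7pm,4pm,2pm,6pm,8pm,9pm) (5pm,8pm,4pm,2pm,6pm,7pm,9pm) (5pm,9pm,4pm,2pm,6pm,7pm,8pm) (5pm,9pm,4pm,2pm,6pm,8pm,7pm) — 4.
VendorCall=4pm: (5pm,7pm,3pm,2pm,6pm,8pm,9pm) (5pm,8pm,3pm,2pm,6pm,7pm,9pm) (5pm,9pm,3pm,2pm,6pm,7pm,8pm) (5pm,9pm,3pm,2pm,6pm,8pm,7pm) — 4.
Summing: 4 + 4 = 8.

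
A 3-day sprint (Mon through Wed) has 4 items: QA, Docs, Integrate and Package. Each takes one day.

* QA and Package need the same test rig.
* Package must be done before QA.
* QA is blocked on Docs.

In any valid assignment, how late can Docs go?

Tue

Downstream work caps Docs at Tue.
Docs at Tue is achievable: Docs -> Tue, Integrate -> Mon, Package -> Mon, QA -> Wed.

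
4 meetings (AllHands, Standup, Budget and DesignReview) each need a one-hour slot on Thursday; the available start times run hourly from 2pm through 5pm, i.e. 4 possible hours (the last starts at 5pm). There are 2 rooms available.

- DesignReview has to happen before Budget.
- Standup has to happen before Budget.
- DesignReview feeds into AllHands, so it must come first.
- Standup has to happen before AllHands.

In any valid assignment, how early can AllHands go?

3pm

Precedence pushes AllHands to at least 3pm.
AllHands at 3pm is achievable: Standup -> 2pm, DesignReview -> 2pm, Budget -> 3pm, AllHands -> 3pm.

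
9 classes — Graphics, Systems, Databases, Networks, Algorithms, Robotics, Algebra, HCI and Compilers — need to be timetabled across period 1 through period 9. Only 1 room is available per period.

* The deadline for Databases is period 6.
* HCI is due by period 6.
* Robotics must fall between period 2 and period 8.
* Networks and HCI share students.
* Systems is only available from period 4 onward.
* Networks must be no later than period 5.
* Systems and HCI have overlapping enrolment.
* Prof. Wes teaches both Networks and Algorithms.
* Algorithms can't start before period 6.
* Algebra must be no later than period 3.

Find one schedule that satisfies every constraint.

Databases in period 3, Compilers in period 9, Algebra in period 1, Robotics in period 7, HCI in period 5, Algorithms in period 6, Graphics in period 8, Networks in period 2, Systems in period 4

Checking: Networks(period 2) != Algorithms(period 6); Networks(period 2) != HCI(period 5); Systems(period 4) != HCI(period 5); Networks=period 2 in [period 1,period 5]; HCI=period 5 in [period 1,period 6]; Databases=period 3 in [period 1,period 6]; Systems=period 4 in [period 4,period 9]; Robotics=period 7 in [period 2,period 8]; Algebra=period 1 in [period 1,period 3]; Algorithms=period 6 in [period 6,period 9]; max 1 per period (cap 1).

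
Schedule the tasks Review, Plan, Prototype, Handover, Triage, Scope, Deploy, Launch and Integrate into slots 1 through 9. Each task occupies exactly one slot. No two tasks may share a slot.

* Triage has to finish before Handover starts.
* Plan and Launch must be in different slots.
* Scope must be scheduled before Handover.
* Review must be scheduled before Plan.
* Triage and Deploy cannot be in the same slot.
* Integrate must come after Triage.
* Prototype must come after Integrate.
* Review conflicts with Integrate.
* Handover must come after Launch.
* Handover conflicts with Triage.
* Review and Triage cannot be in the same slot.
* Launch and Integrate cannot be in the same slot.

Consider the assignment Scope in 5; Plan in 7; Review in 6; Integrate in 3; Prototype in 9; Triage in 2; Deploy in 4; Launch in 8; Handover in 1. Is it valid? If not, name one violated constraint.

No. Handover must come after Launch is not satisfied.

No two tasks may share a slot — holds.
Scope must be scheduled before Handover — violated.
Review conflicts with Integrate — holds.
Review and Triage cannot be in the same slot — holds.
Launch and Integrate cannot be in the same slot — holds.
Handover conflicts with Triage — holds.
Prototype must come after Integrate — holds.
Triage has to finish before Handover starts — violated.
Integrate must come after Triage — holds.
Review must be scheduled before Plan — holds.
Handover must come after Launch — violated.
Triage and Deploy cannot be in the same slot — holds.
Plan and Launch must be in different slots — holds.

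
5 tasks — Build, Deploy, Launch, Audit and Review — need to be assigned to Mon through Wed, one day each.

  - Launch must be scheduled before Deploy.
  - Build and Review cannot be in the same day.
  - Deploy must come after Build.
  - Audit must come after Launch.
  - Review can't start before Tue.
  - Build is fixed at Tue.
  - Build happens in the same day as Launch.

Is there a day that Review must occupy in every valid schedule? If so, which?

Wed

Review's window is Tue–Wed.
Build is fixed at Tue, and Review can't share a day with Build.
So Review must be Wed.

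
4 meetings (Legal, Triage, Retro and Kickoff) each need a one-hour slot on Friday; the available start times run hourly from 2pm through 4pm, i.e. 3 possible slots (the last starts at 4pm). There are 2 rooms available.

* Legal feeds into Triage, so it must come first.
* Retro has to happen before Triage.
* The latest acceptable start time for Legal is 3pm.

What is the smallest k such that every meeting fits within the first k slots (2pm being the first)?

2 slots

The precedence chain requires at least 2 distinct slots.
With at most 2 per slot and 4 meetings, at least 2 slots are needed.
2 works (last occupied slot: 3pm): for example Triage -> 3pm, Retro -> 2pm, Legal -> 2pm, Kickoff -> 3pm.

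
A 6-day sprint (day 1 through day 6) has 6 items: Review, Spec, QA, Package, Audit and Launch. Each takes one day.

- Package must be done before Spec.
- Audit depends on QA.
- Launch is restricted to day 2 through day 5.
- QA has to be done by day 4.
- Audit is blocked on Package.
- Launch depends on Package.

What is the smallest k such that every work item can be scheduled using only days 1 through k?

The precedence chain requires at least 2 distinct days.
2 works (last occupied day: day 2): for example Launch in day 2, Audit in day 2, Package in day 1, QA in day 1, Review in day 1, Spec in day 2.

2 days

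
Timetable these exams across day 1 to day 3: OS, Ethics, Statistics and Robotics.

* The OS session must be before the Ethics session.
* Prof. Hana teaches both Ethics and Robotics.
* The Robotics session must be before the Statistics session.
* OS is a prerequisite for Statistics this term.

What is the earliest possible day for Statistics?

Precedence pushes Statistics to at least day 2.
Statistics at day 2 is achievable: Statistics in day 2, Ethics in day 2, Robotics in day 1, OS in day 1.

day 2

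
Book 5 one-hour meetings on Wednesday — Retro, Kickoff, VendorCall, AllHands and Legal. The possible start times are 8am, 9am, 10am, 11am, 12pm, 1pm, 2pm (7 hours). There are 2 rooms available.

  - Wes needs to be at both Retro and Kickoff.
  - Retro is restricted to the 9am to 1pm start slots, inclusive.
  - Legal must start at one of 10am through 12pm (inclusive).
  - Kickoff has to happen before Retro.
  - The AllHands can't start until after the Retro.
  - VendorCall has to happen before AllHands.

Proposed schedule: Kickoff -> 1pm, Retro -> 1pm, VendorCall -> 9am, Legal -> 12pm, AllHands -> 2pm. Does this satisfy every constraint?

Legal must start at one of 10am through 12pm (inclusive) — holds.
Wes needs to be at both Retro and Kickoff — violated.
VendorCall has to happen before AllHands — holds.
There are 2 rooms available — holds.
Kickoff has to happen before Retro — violated.
Retro is restricted to the 9am to 1pm start slots, inclusive — holds.
The AllHands can't start until after the Retro — holds.

No. Wes needs to be at both Retro and Kickoff is not satisfied.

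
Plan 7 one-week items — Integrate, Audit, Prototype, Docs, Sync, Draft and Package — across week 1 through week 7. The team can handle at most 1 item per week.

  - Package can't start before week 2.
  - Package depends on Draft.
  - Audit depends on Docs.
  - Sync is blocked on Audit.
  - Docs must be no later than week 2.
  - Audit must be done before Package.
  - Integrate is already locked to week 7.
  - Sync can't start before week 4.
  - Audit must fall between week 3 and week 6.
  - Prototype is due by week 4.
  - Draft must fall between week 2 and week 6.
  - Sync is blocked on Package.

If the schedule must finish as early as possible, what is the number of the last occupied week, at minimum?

The precedence chain requires at least 4 distinct weeks.
With at most 1 per week and 7 tasks, at least 7 weeks are needed.
Integrate can't be placed before week 7, so the schedule must run through at least week 7.
7 works (last occupied week: week 7): for example Draft -> week 4, Audit -> week 3, Package -> week 5, Prototype -> week 2, Integrate -> week 7, Sync -> week 6, Docs -> week 1.

7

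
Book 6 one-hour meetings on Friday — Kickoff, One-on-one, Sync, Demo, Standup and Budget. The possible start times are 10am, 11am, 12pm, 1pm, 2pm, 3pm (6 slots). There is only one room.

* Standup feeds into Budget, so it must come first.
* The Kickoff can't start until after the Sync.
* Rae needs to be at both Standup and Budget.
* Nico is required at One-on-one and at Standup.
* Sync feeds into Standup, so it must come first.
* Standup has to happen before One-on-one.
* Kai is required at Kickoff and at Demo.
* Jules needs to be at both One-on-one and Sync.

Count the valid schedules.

Splitting on Kickoff: it can be 11am (8), 12pm (10), 1pm (10), 2pm (10), 3pm (10). Listing each branch's schedules as (One-on-one, Sync, Demo, Standup, Budget):
Kickoff=11am: (1pm,10am,2pm,12pm,3pm) (1pm,10am,3pm,12pm,2pm) (2pm,10am,12pm,1pm,3pm) (2pm,10am,1pm,12pm,3pm) (2pm,10am,3pm,12pm,1pm) (3pm,10am,12pm,1pm,2pm) (3pm,10am,1pm,12pm,2pm) (3pm,10am,2pm,12pm,1pm) — 8.
Kickoff=12pm: (1pm,10am,2pm,11am,3pm) (1pm,10am,3pm,11am,2pm) (2pm,10am,11am,1pm,3pm) (2pm,10am,1pm,11am,3pm) (2pm,10am,3pm,11am,1pm) (2pm,11am,10am,1pm,3pm) (3pm,10am,11am,1pm,2pm) (3pm,10am,1pm,11am,2pm) (3pm,10am,2pm,11am,1pm) (3pm,11am,10am,1pm,2pm) — 10.
Kickoff=1pm: (12pm,10am,2pm,11am,3pm) (12pm,10am,3pm,11am,2pm) (2pm,10am,11am,12pm,3pm) (2pm,10am,12pm,11am,3pm) (2pm,10am,3pm,11am,12pm) (2pm,11am,10am,12pm,3pm) (3pm,10am,11am,12pm,2pm) (3pm,10am,12pm,11am,2pm) (3pm,10am,2pm,11am,12pm) (3pm,11am,10am,12pm,2pm) — 10.
Kickoff=2pm: (12pm,10am,1pm,11am,3pm) (12pm,10am,3pm,11am,1pm) (1pm,10am,11am,12pm,3pm) (1pm,10am,12pm,11am,3pm) (1pm,10am,3pm,11am,12pm) (1pm,11am,10am,12pm,3pm) (3pm,10am,11am,12pm,1pm) (3pm,10am,12pm,11am,1pm) (3pm,10am,1pm,11am,12pm) (3pm,11am,10am,12pm,1pm) — 10.
Kickoff=3pm: (12pm,10am,1pm,11am,2pm) (12pm,10am,2pm,11am,1pm) (1pm,10am,11am,12pm,2pm) (1pm,10am,12pm,11am,2pm) (1pm,10am,2pm,11am,12pm) (1pm,11am,10am,12pm,2pm) (2pm,10am,11am,12pm,1pm) (2pm,10am,12pm,11am,1pm) (2pm,10am,1pm,11am,12pm) (2pm,11am,10am,12pm,1pm) — 10.
Summing: 8 + 10 + 10 + 10 + 10 = 48.

48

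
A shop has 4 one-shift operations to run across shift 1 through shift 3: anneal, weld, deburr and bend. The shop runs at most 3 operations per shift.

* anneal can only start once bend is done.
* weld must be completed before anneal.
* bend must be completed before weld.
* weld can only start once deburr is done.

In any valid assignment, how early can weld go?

shift 2

Precedence pushes weld to at least shift 2; downstream work caps weld at shift 2.
weld at shift 2 is achievable: deburr=shift 1, anneal=shift 3, weld=shift 2, bend=shift 1.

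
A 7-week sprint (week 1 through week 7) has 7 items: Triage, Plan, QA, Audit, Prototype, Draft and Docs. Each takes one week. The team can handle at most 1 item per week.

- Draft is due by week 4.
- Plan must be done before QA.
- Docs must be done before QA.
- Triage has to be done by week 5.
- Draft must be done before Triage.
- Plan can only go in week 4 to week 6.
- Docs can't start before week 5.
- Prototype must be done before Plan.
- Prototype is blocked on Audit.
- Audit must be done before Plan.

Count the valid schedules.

15

Splitting on Triage: it can be week 2 (2), week 3 (4), week 4 (6), week 5 (3). Listing each branch's schedules as (Plan, QA, Audit, Prototype, Draft, Docs) by week number:
Triage=week 2: (5,7,3,4,1,6) (6,7,3,4,1,5) — 2.
Triage=week 3: (5,7,1,4,2,6) (5,7,2,4,1,6) (6,7,1,4,2,5) (6,7,2,4,1,5) — 4.
Triage=week 4: (5,7,1,2,3,6) (5,7,1,3,2,6) (5,7,2,3,1,6) (6,7,1,2,3,5) (6,7,1,3,2,5) (6,7,2,3,1,5) — 6.
Triage=week 5: (4,7,1,2,3,6) (4,7,1,3,2,6) (4,7,2,3,1,6) — 3.
Summing: 2 + 4 + 6 + 3 = 15.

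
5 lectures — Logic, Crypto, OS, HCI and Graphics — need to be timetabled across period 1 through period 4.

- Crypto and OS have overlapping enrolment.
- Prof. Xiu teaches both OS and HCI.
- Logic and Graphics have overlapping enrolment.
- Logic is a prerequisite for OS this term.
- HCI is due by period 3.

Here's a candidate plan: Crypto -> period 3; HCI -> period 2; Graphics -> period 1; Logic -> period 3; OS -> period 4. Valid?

HCI is due by period 3 — holds.
Logic and Graphics have overlapping enrolment — holds.
Logic is a prerequisite for OS this term — holds.
Crypto and OS have overlapping enrolment — holds.
Prof. Xiu teaches both OS and HCI — holds.

Yes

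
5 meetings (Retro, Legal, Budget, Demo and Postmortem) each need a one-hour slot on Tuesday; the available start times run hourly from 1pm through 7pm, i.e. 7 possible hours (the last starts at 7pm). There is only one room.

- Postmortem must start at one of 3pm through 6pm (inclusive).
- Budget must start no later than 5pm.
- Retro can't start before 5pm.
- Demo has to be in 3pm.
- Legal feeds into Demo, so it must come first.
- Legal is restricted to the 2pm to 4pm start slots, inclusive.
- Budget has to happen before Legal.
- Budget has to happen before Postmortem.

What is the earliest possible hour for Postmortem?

4pm

Postmortem is available from 3pm; Postmortem's own window allows nothing later than 6pm.
Postmortem at 4pm is achievable: Retro -> 5pm; Budget -> 1pm; Demo -> 3pm; Legal -> 2pm; Postmortem -> 4pm.
Nothing earlier works — the capacity limit rule out every hour before 4pm.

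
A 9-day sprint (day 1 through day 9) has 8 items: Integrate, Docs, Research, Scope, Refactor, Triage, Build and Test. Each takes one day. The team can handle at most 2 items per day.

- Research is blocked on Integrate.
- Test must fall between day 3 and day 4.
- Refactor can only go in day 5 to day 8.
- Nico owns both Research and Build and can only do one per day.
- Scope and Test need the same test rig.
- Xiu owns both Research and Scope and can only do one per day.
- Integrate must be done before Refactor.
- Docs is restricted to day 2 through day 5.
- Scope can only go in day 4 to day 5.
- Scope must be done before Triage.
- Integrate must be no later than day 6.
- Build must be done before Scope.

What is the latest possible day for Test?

Test is available from day 3; Test's own window allows nothing later than day 4.
Test at day 4 is achievable: Test -> day 4, Scope -> day 5, Research -> day 2, Build -> day 1, Triage -> day 6, Integrate -> day 1, Refactor -> day 5, Docs -> day 2.

day 4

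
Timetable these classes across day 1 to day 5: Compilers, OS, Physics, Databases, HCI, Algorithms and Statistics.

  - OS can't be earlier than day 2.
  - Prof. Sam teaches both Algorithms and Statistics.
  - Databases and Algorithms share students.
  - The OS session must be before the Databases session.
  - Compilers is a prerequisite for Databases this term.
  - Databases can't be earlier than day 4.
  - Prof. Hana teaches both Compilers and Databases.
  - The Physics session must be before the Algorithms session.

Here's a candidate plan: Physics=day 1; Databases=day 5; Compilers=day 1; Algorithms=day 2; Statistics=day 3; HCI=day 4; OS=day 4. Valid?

Prof. Hana teaches both Compilers and Databases — holds.
Databases can't be earlier than day 4 — holds.
The OS session must be before the Databases session — holds.
The Physics session must be before the Algorithms session — holds.
Prof. Sam teaches both Algorithms and Statistics — holds.
Compilers is a prerequisite for Databases this term — holds.
OS can't be earlier than day 2 — holds.
Databases and Algorithms share students — holds.

Yes, all constraints hold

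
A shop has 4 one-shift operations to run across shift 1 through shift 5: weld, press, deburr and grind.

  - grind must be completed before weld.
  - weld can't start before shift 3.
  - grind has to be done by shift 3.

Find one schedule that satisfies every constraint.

deburr=shift 1; grind=shift 1; weld=shift 3; press=shift 1

Checking: grind(shift 1) before weld(shift 3); grind=shift 1 in [shift 1,shift 3]; weld=shift 3 in [shift 3,shift 5].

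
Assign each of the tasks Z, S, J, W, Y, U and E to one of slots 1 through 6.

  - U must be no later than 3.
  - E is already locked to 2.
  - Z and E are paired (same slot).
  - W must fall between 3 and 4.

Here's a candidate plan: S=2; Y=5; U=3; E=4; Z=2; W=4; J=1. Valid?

Z and E are paired (same slot) — violated.
U must be no later than 3 — holds.
E is already locked to 2 — violated.
W must fall between 3 and 4 — holds.

No. E is already locked to 2 is not satisfied.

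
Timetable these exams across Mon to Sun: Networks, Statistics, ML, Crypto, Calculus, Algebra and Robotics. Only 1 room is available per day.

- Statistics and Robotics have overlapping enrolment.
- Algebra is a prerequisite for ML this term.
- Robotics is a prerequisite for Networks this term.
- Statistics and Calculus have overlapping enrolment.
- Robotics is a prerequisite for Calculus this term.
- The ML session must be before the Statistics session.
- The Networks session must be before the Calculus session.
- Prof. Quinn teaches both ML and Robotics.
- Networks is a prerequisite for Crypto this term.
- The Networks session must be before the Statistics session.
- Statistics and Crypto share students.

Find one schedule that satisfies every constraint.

Algebra -> Wed, Crypto -> Sun, Networks -> Tue, Statistics -> Fri, Robotics -> Mon, Calculus -> Sat, ML -> Thu

Checking: Networks(Tue) before Crypto(Sun); Networks(Tue) before Calculus(Sat); ML(Thu) before Statistics(Fri); Algebra(Wed) before ML(Thu); Robotics(Mon) before Calculus(Sat); Networks(Tue) before Statistics(Fri); Robotics(Mon) before Networks(Tue); Statistics(Fri) != Calculus(Sat); Statistics(Fri) != Crypto(Sun); ML(Thu) != Robotics(Mon); Statistics(Fri) != Robotics(Mon); max 1 per day (cap 1).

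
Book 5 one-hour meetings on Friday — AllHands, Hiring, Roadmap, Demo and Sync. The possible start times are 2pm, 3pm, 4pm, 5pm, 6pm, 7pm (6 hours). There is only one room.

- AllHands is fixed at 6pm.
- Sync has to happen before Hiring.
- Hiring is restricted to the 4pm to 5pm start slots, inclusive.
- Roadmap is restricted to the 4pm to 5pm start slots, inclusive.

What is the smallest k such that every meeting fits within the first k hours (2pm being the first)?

The precedence chain requires at least 2 distinct hours.
With at most 1 per hour and 5 meetings, at least 5 hours are needed.
AllHands can't be placed before 6pm — that is hour 5 counting from 2pm — so the schedule must run through at least 5 hours.
5 works (last occupied hour: 6pm): for example Sync in 2pm; Roadmap in 5pm; Hiring in 4pm; Demo in 3pm; AllHands in 6pm.

5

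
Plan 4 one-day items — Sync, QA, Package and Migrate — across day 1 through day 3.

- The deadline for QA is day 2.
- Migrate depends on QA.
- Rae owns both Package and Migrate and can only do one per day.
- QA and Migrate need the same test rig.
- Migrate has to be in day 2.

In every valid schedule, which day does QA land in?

day 1

QA's window is day 1–day 2.
Migrate is fixed at day 2, and QA can't share a day with Migrate.
So QA must be day 1.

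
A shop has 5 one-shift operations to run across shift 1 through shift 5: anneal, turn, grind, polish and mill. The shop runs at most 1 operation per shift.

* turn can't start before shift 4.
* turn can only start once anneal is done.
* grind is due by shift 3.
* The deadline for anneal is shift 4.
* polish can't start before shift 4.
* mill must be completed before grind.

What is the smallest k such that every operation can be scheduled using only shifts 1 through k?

5

The precedence chain requires at least 2 distinct shifts.
With at most 1 per shift and 5 operations, at least 5 shifts are needed.
turn can't be placed before shift 4, so the schedule must run through at least shift 4.
5 works (last occupied shift: shift 5): for example grind in shift 2; anneal in shift 3; polish in shift 5; mill in shift 1; turn in shift 4.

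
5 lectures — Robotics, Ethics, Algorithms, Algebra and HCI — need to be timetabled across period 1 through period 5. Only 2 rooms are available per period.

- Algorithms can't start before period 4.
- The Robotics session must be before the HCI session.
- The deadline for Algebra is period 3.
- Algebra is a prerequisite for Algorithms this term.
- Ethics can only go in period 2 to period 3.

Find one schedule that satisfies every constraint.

Algebra in period 1, Robotics in period 1, Ethics in period 2, HCI in period 2, Algorithms in period 4

Checking: Robotics(period 1) before HCI(period 2); Algebra(period 1) before Algorithms(period 4); Ethics=period 2 in [period 2,period 3]; Algorithms=period 4 in [period 4,period 5]; Algebra=period 1 in [period 1,period 3]; max 2 per period (cap 2).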